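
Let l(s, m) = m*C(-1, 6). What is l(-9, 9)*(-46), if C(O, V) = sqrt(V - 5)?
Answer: -414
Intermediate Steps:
C(O, V) = sqrt(-5 + V)
l(s, m) = m (l(s, m) = m*sqrt(-5 + 6) = m*sqrt(1) = m*1 = m)
l(-9, 9)*(-46) = 9*(-46) = -414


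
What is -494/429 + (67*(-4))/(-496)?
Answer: -2501/4092 ≈ -0.61119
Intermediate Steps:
-494/429 + (67*(-4))/(-496) = -494*1/429 - 268*(-1/496) = -38/33 + 67/124 = -2501/4092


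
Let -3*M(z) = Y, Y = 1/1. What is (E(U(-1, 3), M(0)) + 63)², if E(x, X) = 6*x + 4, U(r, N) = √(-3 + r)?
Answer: 4345 + 1608*I ≈ 4345.0 + 1608.0*I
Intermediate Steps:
Y = 1
M(z) = -⅓ (M(z) = -⅓*1 = -⅓)
E(x, X) = 4 + 6*x
(E(U(-1, 3), M(0)) + 63)² = ((4 + 6*√(-3 - 1)) + 63)² = ((4 + 6*√(-4)) + 63)² = ((4 + 6*(2*I)) + 63)² = ((4 + 12*I) + 63)² = (67 + 12*I)²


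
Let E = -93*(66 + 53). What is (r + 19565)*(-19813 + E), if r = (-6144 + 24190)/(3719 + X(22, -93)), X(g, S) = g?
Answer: -2260746755680/3741 ≈ -6.0432e+8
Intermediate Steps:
E = -11067 (E = -93*119 = -11067)
r = 18046/3741 (r = (-6144 + 24190)/(3719 + 22) = 18046/3741 ≈ 4.8238)
(r + 19565)*(-19813 + E) = (18046/3741 + 19565)*(-19813 - 11067) = (73210711/3741)*(-30880) = -2260746755680/3741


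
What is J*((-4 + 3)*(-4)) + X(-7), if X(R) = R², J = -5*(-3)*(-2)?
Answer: -71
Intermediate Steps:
J = -30 (J = 15*(-2) = -30)
J*((-4 + 3)*(-4)) + X(-7) = -30*(-4 + 3)*(-4) + (-7)² = -(-30)*(-4) + 49 = -30*4 + 49 = -120 + 49 = -71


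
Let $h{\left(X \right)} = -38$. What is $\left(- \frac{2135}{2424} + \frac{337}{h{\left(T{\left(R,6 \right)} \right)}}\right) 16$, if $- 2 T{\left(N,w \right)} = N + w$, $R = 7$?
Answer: $- \frac{898018}{5757} \approx -155.99$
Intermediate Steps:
$T{\left(N,w \right)} = - \frac{N}{2} - \frac{w}{2}$ ($T{\left(N,w \right)} = - \frac{N + w}{2} = - \frac{N}{2} - \frac{w}{2}$)
$\left(- \frac{2135}{2424} + \frac{337}{h{\left(T{\left(R,6 \right)} \right)}}\right) 16 = \left(- \frac{2135}{2424} + \frac{337}{-38}\right) 16 = \left(\left(-2135\right) \frac{1}{2424} + 337 \left(- \frac{1}{38}\right)\right) 16 = \left(- \frac{2135}{2424} - \frac{337}{38}\right) 16 = \left(- \frac{449009}{46056}\right) 16 = - \frac{898018}{5757}$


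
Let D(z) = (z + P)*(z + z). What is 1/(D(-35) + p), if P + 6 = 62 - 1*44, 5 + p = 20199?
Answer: 1/21804 ≈ 4.5863e-5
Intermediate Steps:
p = 20194 (p = -5 + 20199 = 20194)
P = 12 (P = -6 + (62 - 1*44) = -6 + (62 - 44) = -6 + 18 = 12)
D(z) = 2*z*(12 + z) (D(z) = (z + 12)*(z + z) = (12 + z)*(2*z) = 2*z*(12 + z))
1/(D(-35) + p) = 1/(2*(-35)*(12 - 35) + 20194) = 1/(2*(-35)*(-23) + 20194) = 1/(1610 + 20194) = 1/21804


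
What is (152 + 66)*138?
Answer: 30084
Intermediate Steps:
(152 + 66)*138 = 218*138 = 30084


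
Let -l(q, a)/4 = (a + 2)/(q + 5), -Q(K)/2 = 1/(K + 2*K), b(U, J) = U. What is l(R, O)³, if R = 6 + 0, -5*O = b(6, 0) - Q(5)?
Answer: -12487168/561515625 ≈ -0.022238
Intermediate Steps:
Q(K) = -2/(3*K) (Q(K) = -2/(K + 2*K) = -2*1/(3*K) = -2/(3*K))
O = -92/75 (O = -(6 - (-2)/(3*5))/5 = -(6 - 1*(-2/15))/5 = -(6 + 2/15)/5 = -⅕*92/15 = -92/75 ≈ -1.2267)
R = 6
l(q, a) = -4*(2 + a)/(5 + q) (l(q, a) = -4*(a + 2)/(q + 5) = -4*(2 + a)/(5 + q))
l(R, O)³ = (4*(-2 - 1*(-92/75))/(5 + 6))³ = (4*(-2 + 92/75)/11)³ = (4*(1/11)*(-58/75))³ = (-232/825)³ = -12487168/561515625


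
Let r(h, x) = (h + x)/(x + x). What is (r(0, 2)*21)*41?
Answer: 861/2 ≈ 430.50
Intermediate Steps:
r(h, x) = (h + x)/(2*x) (r(h, x) = (h + x)/((2*x)) = (h + x)*(1/(2*x)) = (h + x)/(2*x))
(r(0, 2)*21)*41 = (((½)*(0 + 2)/2)*21)*41 = (((½)*(½)*2)*21)*41 = ((½)*21)*41 = (21/2)*41 = 861/2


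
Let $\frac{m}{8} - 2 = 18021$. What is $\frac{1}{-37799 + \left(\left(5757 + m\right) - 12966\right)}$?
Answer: $\frac{1}{99176} \approx 1.0083 \cdot 10^{-5}$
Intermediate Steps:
$m = 144184$ ($m = 16 + 8 \cdot 18021 = 16 + 144168 = 144184$)
$\frac{1}{-37799 + \left(\left(5757 + m\right) - 12966\right)} = \frac{1}{-37799 + \left(\left(5757 + 144184\right) - 12966\right)} = \frac{1}{-37799 + \left(149941 - 12966\right)} = \frac{1}{-37799 + 136975} = \frac{1}{99176}$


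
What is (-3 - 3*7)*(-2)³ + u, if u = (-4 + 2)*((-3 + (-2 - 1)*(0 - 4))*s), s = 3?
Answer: 138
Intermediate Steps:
u = -54 (u = (-4 + 2)*((-3 + (-2 - 1)*(0 - 4))*3) = -2*(-3 - 3*(-4))*3 = -2*(-3 + 12)*3 = -18*3 = -2*27 = -54)
(-3 - 3*7)*(-2)³ + u = (-3 - 3*7)*(-2)³ - 54 = (-3 - 21)*(-8) - 54 = -24*(-8) - 54 = 192 - 54 = 138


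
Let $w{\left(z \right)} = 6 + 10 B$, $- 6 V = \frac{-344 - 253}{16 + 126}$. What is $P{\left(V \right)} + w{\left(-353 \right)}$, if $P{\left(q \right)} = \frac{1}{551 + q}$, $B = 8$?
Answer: $\frac{13475022}{156683} \approx 86.002$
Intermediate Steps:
$V = \frac{199}{284}$ ($V = - \frac{\left(-344 - 253\right) \frac{1}{16 + 126}}{6} = - \frac{\left(-597\right) \frac{1}{142}}{6} = \left(- \frac{1}{6}\right) \left(- \frac{597}{142}\right) = \frac{199}{284} \approx 0.7007$)
$w{\left(z \right)} = 86$ ($w{\left(z \right)} = 6 + 10 \cdot 8 = 6 + 80 = 86$)
$P{\left(V \right)} + w{\left(-353 \right)} = \frac{1}{551 + \frac{199}{284}} + 86 = \frac{1}{\frac{156683}{284}} + 86 = \frac{284}{156683} + 86 = \frac{13475022}{156683}$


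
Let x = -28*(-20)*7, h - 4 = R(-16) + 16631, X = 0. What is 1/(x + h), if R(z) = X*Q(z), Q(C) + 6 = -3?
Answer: 1/20555 ≈ 4.8650e-5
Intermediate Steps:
Q(C) = -9 (Q(C) = -6 - 3 = -9)
R(z) = 0 (R(z) = 0*(-9) = 0)
h = 16635 (h = 4 + (0 + 16631) = 4 + 16631 = 16635)
x = 3920 (x = 560*7 = 3920)
1/(x + h) = 1/(3920 + 16635) = 1/20555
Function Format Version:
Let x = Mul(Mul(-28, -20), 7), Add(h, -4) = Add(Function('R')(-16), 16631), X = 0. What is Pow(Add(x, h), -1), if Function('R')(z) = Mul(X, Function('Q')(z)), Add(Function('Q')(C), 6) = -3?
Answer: Rational(1, 20555) ≈ 4.8650e-5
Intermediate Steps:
Function('Q')(C) = -9 (Function('Q')(C) = Add(-6, -3) = -9)
Function('R')(z) = 0 (Function('R')(z) = Mul(0, -9) = 0)
h = 16635 (h = Add(4, Add(0, 16631)) = Add(4, 16631) = 16635)
x = 3920 (x = Mul(560, 7) = 3920)
Pow(Add(x, h), -1) = Pow(Add(3920, 16635), -1) = Pow(20555, -1) = Rational(1, 20555)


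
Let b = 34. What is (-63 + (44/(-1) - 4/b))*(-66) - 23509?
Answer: -279467/17 ≈ -16439.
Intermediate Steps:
(-63 + (44/(-1) - 4/b))*(-66) - 23509 = (-63 + (44/(-1) - 4/34))*(-66) - 23509 = (-63 + (44*(-1) - 4*1/34))*(-66) - 23509 = (-63 + (-44 - 2/17))*(-66) - 23509 = (-63 - 750/17)*(-66) - 23509 = -1821/17*(-66) - 23509 = 120186/17 - 23509 = -279467/17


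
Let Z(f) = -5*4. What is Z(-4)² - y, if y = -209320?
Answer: 209720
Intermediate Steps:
Z(f) = -20
Z(-4)² - y = (-20)² - 1*(-209320) = 400 + 209320 = 209720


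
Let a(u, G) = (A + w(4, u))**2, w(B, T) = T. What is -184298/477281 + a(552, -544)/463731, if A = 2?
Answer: 61020479558/221329995411 ≈ 0.27570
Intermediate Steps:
a(u, G) = (2 + u)**2
-184298/477281 + a(552, -544)/463731 = -184298/477281 + (2 + 552)**2/463731 = -184298*1/477281 + 554**2*(1/463731) = -184298/477281 + 306916*(1/463731) = -184298/477281 + 306916/463731 = 61020479558/221329995411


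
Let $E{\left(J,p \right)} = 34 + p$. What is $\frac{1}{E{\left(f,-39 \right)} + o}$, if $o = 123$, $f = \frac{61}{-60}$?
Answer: $\frac{1}{118} \approx 0.0084746$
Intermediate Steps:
$f = - \frac{61}{60}$ ($f = 61 \left(- \frac{1}{60}\right) = - \frac{61}{60} \approx -1.0167$)
$\frac{1}{E{\left(f,-39 \right)} + o} = \frac{1}{\left(34 - 39\right) + 123} = \frac{1}{-5 + 123} = \frac{1}{118}$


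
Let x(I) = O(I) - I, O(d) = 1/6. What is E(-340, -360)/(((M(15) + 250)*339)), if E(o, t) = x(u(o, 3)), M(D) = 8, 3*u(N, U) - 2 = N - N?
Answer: -1/174924 ≈ -5.7168e-6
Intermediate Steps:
O(d) = 1/6
u(N, U) = 2/3 (u(N, U) = 2/3 + (N - N)/3 = 2/3 + (1/3)*0 = 2/3 + 0 = 2/3)
x(I) = 1/6 - I
E(o, t) = -1/2 (E(o, t) = 1/6 - 1*2/3 = 1/6 - 2/3 = -1/2)
E(-340, -360)/(((M(15) + 250)*339)) = -1/(339*(8 + 250))/2 = -1/(2*(258*339)) = -1/2/87462 = -1/2*1/87462 = -1/174924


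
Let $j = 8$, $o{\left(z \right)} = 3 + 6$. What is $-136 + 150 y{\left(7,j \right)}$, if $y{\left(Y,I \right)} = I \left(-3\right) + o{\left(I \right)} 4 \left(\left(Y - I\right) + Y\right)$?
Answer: $28664$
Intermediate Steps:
$o{\left(z \right)} = 9$
$y{\left(Y,I \right)} = - 39 I + 72 Y$ ($y{\left(Y,I \right)} = I \left(-3\right) + 9 \cdot 4 \left(\left(Y - I\right) + Y\right) = - 3 I + 9 \cdot 4 \left(- I + 2 Y\right) = - 3 I + 9 \left(- 4 I + 8 Y\right) = - 3 I - \left(- 72 Y + 36 I\right) = - 39 I + 72 Y$)
$-136 + 150 y{\left(7,j \right)} = -136 + 150 \left(\left(-39\right) 8 + 72 \cdot 7\right) = -136 + 150 \left(-312 + 504\right) = -136 + 150 \cdot 192 = -136 + 28800 = 28664$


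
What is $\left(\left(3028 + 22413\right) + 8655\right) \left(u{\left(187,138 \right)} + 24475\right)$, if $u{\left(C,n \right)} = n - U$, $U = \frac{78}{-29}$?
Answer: $\frac{24339600080}{29} \approx 8.393 \cdot 10^{8}$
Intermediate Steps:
$U = - \frac{78}{29}$ ($U = 78 \left(- \frac{1}{29}\right) = - \frac{78}{29} \approx -2.6897$)
$u{\left(C,n \right)} = \frac{78}{29} + n$ ($u{\left(C,n \right)} = n - - \frac{78}{29} = n + \frac{78}{29} = \frac{78}{29} + n$)
$\left(\left(3028 + 22413\right) + 8655\right) \left(u{\left(187,138 \right)} + 24475\right) = \left(\left(3028 + 22413\right) + 8655\right) \left(\left(\frac{78}{29} + 138\right) + 24475\right) = \left(25441 + 8655\right) \left(\frac{4080}{29} + 24475\right) = 34096 \cdot \frac{713855}{29} = \frac{24339600080}{29}$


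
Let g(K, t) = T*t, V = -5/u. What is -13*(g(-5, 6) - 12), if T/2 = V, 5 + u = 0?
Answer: 0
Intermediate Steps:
u = -5 (u = -5 + 0 = -5)
V = 1 (V = -5/(-5) = -5*(-1/5) = 1)
T = 2 (T = 2*1 = 2)
g(K, t) = 2*t
-13*(g(-5, 6) - 12) = -13*(2*6 - 12) = -13*(12 - 12) = -13*0 = 0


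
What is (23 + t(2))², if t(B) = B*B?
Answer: 729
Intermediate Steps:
t(B) = B²
(23 + t(2))² = (23 + 2²)² = (23 + 4)² = 27² = 729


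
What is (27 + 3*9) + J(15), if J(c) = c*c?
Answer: 279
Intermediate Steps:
J(c) = c**2
(27 + 3*9) + J(15) = (27 + 3*9) + 15**2 = (27 + 27) + 225 = 54 + 225 = 279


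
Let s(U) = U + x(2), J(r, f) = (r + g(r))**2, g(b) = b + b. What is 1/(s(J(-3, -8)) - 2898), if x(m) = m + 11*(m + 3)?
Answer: -1/2760 ≈ -0.00036232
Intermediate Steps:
g(b) = 2*b
J(r, f) = 9*r**2 (J(r, f) = (r + 2*r)**2 = (3*r)**2 = 9*r**2)
x(m) = 33 + 12*m (x(m) = m + 11*(3 + m) = m + (33 + 11*m) = 33 + 12*m)
s(U) = 57 + U (s(U) = U + (33 + 12*2) = U + (33 + 24) = U + 57 = 57 + U)
1/(s(J(-3, -8)) - 2898) = 1/((57 + 9*(-3)**2) - 2898) = 1/((57 + 9*9) - 2898) = 1/((57 + 81) - 2898) = 1/(138 - 2898) = 1/(-2760) = -1/2760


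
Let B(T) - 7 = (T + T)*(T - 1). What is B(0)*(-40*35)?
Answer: -9800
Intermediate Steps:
B(T) = 7 + 2*T*(-1 + T) (B(T) = 7 + (T + T)*(T - 1) = 7 + (2*T)*(-1 + T) = 7 + 2*T*(-1 + T))
B(0)*(-40*35) = (7 - 2*0 + 2*0**2)*(-40*35) = (7 + 0 + 2*0)*(-1*1400) = (7 + 0 + 0)*(-1400) = 7*(-1400) = -9800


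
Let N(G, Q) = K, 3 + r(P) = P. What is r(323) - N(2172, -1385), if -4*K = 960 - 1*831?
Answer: 1409/4 ≈ 352.25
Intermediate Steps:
r(P) = -3 + P
K = -129/4 (K = -(960 - 1*831)/4 = -(960 - 831)/4 = -¼*129 = -129/4 ≈ -32.250)
N(G, Q) = -129/4
r(323) - N(2172, -1385) = (-3 + 323) - 1*(-129/4) = 320 + 129/4 = 1409/4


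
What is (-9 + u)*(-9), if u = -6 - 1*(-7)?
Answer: 72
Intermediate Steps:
u = 1 (u = -6 + 7 = 1)
(-9 + u)*(-9) = (-9 + 1)*(-9) = -8*(-9) = 72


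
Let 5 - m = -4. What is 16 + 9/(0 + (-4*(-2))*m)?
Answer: 129/8 ≈ 16.125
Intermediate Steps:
m = 9 (m = 5 - 1*(-4) = 5 + 4 = 9)
16 + 9/(0 + (-4*(-2))*m) = 16 + 9/(0 - 4*(-2)*9) = 16 + 9/(0 + 8*9) = 16 + 9/(0 + 72) = 16 + 9/72 = 16 + 9*(1/72) = 16 + 1/8 = 129/8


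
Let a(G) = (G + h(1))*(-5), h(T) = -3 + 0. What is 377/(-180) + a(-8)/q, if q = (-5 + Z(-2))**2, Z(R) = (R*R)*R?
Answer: -53813/30420 ≈ -1.7690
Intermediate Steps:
h(T) = -3
Z(R) = R**3 (Z(R) = R**2*R = R**3)
a(G) = 15 - 5*G (a(G) = (G - 3)*(-5) = (-3 + G)*(-5) = 15 - 5*G)
q = 169 (q = (-5 + (-2)**3)**2 = (-5 - 8)**2 = (-13)**2 = 169)
377/(-180) + a(-8)/q = 377/(-180) + (15 - 5*(-8))/169 = 377*(-1/180) + (15 + 40)*(1/169) = -377/180 + 55*(1/169) = -377/180 + 55/169 = -53813/30420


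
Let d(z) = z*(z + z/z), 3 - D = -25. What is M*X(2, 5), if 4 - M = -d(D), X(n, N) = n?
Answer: 1632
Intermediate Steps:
D = 28 (D = 3 - 1*(-25) = 3 + 25 = 28)
d(z) = z*(1 + z) (d(z) = z*(z + 1) = z*(1 + z))
M = 816 (M = 4 - (-1)*28*(1 + 28) = 4 - (-1)*28*29 = 4 - (-1)*812 = 4 - 1*(-812) = 4 + 812 = 816)
M*X(2, 5) = 816*2 = 1632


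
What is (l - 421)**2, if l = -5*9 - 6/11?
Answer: 26337424/121 ≈ 2.1766e+5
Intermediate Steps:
l = -501/11 (l = -45 - 6*1/11 = -45 - 6/11 = -501/11 ≈ -45.545)
(l - 421)**2 = (-501/11 - 421)**2 = (-5132/11)**2 = 26337424/121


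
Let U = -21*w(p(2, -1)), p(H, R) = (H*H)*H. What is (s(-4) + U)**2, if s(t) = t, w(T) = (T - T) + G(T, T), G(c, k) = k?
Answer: 29584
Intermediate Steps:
p(H, R) = H**3 (p(H, R) = H**2*H = H**3)
w(T) = T (w(T) = (T - T) + T = 0 + T = T)
U = -168 (U = -21*2**3 = -21*8 = -168)
(s(-4) + U)**2 = (-4 - 168)**2 = (-172)**2 = 29584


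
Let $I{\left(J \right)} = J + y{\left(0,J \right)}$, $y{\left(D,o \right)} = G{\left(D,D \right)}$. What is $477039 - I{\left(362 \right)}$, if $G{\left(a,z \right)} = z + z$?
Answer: $476677$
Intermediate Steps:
$G{\left(a,z \right)} = 2 z$
$y{\left(D,o \right)} = 2 D$
$I{\left(J \right)} = J$ ($I{\left(J \right)} = J + 2 \cdot 0 = J + 0 = J$)
$477039 - I{\left(362 \right)} = 477039 - 362 = 476677$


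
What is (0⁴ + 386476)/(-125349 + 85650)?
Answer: -386476/39699 ≈ -9.7352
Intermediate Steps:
(0⁴ + 386476)/(-125349 + 85650) = (0 + 386476)/(-39699) = 386476*(-1/39699) = -386476/39699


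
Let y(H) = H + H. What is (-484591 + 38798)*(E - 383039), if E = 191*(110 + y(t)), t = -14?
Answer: 163774094961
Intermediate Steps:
y(H) = 2*H
E = 15662 (E = 191*(110 + 2*(-14)) = 191*(110 - 28) = 191*82 = 15662)
(-484591 + 38798)*(E - 383039) = (-484591 + 38798)*(15662 - 383039) = -445793*(-367377) = 163774094961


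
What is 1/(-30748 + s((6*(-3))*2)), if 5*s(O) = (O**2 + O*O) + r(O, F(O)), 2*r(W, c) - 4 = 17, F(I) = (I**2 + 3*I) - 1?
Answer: -2/60455 ≈ -3.3082e-5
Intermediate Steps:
F(I) = -1 + I**2 + 3*I
r(W, c) = 21/2 (r(W, c) = 2 + (1/2)*17 = 2 + 17/2 = 21/2)
s(O) = 21/10 + 2*O**2/5 (s(O) = ((O**2 + O*O) + 21/2)/5 = ((O**2 + O**2) + 21/2)/5 = (2*O**2 + 21/2)/5 = (21/2 + 2*O**2)/5 = 21/10 + 2*O**2/5)
1/(-30748 + s((6*(-3))*2)) = 1/(-30748 + (21/10 + 2*((6*(-3))*2)**2/5)) = 1/(-30748 + (21/10 + 2*(-18*2)**2/5)) = 1/(-30748 + (21/10 + (2/5)*(-36)**2)) = 1/(-30748 + (21/10 + (2/5)*1296)) = 1/(-30748 + (21/10 + 2592/5)) = 1/(-30748 + 1041/2) = 1/(-60455/2) = -2/60455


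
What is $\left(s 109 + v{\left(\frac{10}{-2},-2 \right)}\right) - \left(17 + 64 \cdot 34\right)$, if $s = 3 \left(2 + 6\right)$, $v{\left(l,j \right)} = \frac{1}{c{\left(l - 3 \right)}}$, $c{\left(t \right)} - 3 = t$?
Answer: $\frac{2114}{5} \approx 422.8$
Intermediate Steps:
$c{\left(t \right)} = 3 + t$
$v{\left(l,j \right)} = \frac{1}{l}$ ($v{\left(l,j \right)} = \frac{1}{3 + \left(l - 3\right)} = \frac{1}{3 + \left(-3 + l\right)} = \frac{1}{l}$)
$s = 24$ ($s = 3 \cdot 8 = 24$)
$\left(s 109 + v{\left(\frac{10}{-2},-2 \right)}\right) - \left(17 + 64 \cdot 34\right) = \left(24 \cdot 109 + \frac{1}{10 \frac{1}{-2}}\right) - \left(17 + 64 \cdot 34\right) = \left(2616 + \frac{1}{10 \left(- \frac{1}{2}\right)}\right) - \left(17 + 2176\right) = \left(2616 + \frac{1}{-5}\right) - 2193 = \left(2616 - \frac{1}{5}\right) - 2193 = \frac{13079}{5} - 2193 = \frac{2114}{5}$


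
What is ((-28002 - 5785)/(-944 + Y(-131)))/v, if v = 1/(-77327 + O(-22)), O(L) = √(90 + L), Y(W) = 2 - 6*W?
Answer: -200972873/12 + 2599*√17/6 ≈ -1.6746e+7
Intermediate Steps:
v = 1/(-77327 + 2*√17) (v = 1/(-77327 + √(90 - 22)) = 1/(-77327 + √68) = 1/(-77327 + 2*√17) ≈ -1.2933e-5)
((-28002 - 5785)/(-944 + Y(-131)))/v = ((-28002 - 5785)/(-944 + (2 - 6*(-131))))/(-77327/5979464861 - 2*√17/5979464861) = (-33787/(-944 + (2 + 786)))/(-77327/5979464861 - 2*√17/5979464861) = (-33787/(-944 + 788))/(-77327/5979464861 - 2*√17/5979464861) = (-33787/(-156))/(-77327/5979464861 - 2*√17/5979464861) = (-33787*(-1/156))/(-77327/5979464861 - 2*√17/5979464861) = 2599/(12*(-77327/5979464861 - 2*√17/5979464861))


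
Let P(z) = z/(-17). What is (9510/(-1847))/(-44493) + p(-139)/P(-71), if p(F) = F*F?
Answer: 8997375856719/1944892847 ≈ 4626.2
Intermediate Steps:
p(F) = F²
P(z) = -z/17 (P(z) = z*(-1/17) = -z/17)
(9510/(-1847))/(-44493) + p(-139)/P(-71) = (9510/(-1847))/(-44493) + (-139)²/((-1/17*(-71))) = (9510*(-1/1847))*(-1/44493) + 19321/(71/17) = -9510/1847*(-1/44493) + 19321*(17/71) = 3170/27392857 + 328457/71 = 8997375856719/1944892847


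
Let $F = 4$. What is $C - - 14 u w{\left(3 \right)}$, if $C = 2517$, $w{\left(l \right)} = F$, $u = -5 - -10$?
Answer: $2797$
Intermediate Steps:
$u = 5$ ($u = -5 + 10 = 5$)
$w{\left(l \right)} = 4$
$C - - 14 u w{\left(3 \right)} = 2517 - \left(-14\right) 5 \cdot 4 = 2517 - \left(-70\right) 4 = 2517 - -280 = 2517 + 280 = 2797$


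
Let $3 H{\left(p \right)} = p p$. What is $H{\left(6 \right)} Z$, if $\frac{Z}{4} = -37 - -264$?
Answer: $10896$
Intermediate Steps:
$H{\left(p \right)} = \frac{p^{2}}{3}$ ($H{\left(p \right)} = \frac{p p}{3} = \frac{p^{2}}{3}$)
$Z = 908$ ($Z = 4 \left(-37 - -264\right) = 4 \left(-37 + 264\right) = 4 \cdot 227 = 908$)
$H{\left(6 \right)} Z = \frac{6^{2}}{3} \cdot 908 = \frac{1}{3} \cdot 36 \cdot 908 = 12 \cdot 908 = 10896$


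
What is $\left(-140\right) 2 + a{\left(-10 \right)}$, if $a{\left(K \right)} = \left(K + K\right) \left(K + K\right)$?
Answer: $120$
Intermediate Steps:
$a{\left(K \right)} = 4 K^{2}$ ($a{\left(K \right)} = 2 K 2 K = 4 K^{2}$)
$\left(-140\right) 2 + a{\left(-10 \right)} = \left(-140\right) 2 + 4 \left(-10\right)^{2} = -280 + 4 \cdot 100 = -280 + 400 = 120$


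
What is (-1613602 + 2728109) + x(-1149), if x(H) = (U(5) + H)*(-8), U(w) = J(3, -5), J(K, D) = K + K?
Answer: 1123651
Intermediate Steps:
J(K, D) = 2*K
U(w) = 6 (U(w) = 2*3 = 6)
x(H) = -48 - 8*H (x(H) = (6 + H)*(-8) = -48 - 8*H)
(-1613602 + 2728109) + x(-1149) = (-1613602 + 2728109) + (-48 - 8*(-1149)) = 1114507 + (-48 + 9192) = 1114507 + 9144 = 1123651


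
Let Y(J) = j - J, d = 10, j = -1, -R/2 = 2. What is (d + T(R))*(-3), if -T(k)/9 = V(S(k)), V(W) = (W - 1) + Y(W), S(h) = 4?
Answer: -84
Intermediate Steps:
R = -4 (R = -2*2 = -4)
Y(J) = -1 - J
V(W) = -2 (V(W) = (W - 1) + (-1 - W) = (-1 + W) + (-1 - W) = -2)
T(k) = 18 (T(k) = -9*(-2) = 18)
(d + T(R))*(-3) = (10 + 18)*(-3) = 28*(-3) = -84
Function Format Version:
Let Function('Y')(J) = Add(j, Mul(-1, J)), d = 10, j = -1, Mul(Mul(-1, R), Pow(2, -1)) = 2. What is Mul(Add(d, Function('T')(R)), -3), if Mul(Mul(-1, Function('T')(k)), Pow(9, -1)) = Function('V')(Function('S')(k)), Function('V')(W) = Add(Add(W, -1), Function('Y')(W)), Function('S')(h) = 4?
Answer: -84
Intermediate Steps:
R = -4 (R = Mul(-2, 2) = -4)
Function('Y')(J) = Add(-1, Mul(-1, J))
Function('V')(W) = -2 (Function('V')(W) = Add(Add(W, -1), Add(-1, Mul(-1, W))) = Add(Add(-1, W), Add(-1, Mul(-1, W))) = -2)
Function('T')(k) = 18 (Function('T')(k) = Mul(-9, -2) = 18)
Mul(Add(d, Function('T')(R)), -3) = Mul(Add(10, 18), -3) = Mul(28, -3) = -84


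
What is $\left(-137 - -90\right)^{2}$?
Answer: $2209$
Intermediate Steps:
$\left(-137 - -90\right)^{2} = \left(-137 + 90\right)^{2} = \left(-47\right)^{2} = 2209$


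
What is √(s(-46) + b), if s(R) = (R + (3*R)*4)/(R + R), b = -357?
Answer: I*√1402/2 ≈ 18.722*I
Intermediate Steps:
s(R) = 13/2 (s(R) = (R + 12*R)/((2*R)) = (13*R)*(1/(2*R)) = 13/2)
√(s(-46) + b) = √(13/2 - 357) = √(-701/2) = I*√1402/2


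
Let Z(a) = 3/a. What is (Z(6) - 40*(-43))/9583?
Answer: 93/518 ≈ 0.17954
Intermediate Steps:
(Z(6) - 40*(-43))/9583 = (3/6 - 40*(-43))/9583 = (3*(⅙) + 1720)*(1/9583) = (½ + 1720)*(1/9583) = (3441/2)*(1/9583) = 93/518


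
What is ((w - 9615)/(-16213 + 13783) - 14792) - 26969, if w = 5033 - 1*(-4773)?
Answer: -101479421/2430 ≈ -41761.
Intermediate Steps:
w = 9806 (w = 5033 + 4773 = 9806)
((w - 9615)/(-16213 + 13783) - 14792) - 26969 = ((9806 - 9615)/(-16213 + 13783) - 14792) - 26969 = (191/(-2430) - 14792) - 26969 = (191*(-1/2430) - 14792) - 26969 = (-191/2430 - 14792) - 26969 = -35944751/2430 - 26969 = -101479421/2430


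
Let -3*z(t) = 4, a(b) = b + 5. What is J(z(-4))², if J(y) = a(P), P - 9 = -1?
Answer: 169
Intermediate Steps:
P = 8 (P = 9 - 1 = 8)
a(b) = 5 + b
z(t) = -4/3 (z(t) = -⅓*4 = -4/3)
J(y) = 13 (J(y) = 5 + 8 = 13)
J(z(-4))² = 13² = 169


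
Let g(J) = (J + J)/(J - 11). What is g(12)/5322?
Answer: 4/887 ≈ 0.0045096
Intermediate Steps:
g(J) = 2*J/(-11 + J) (g(J) = (2*J)/(-11 + J) = 2*J/(-11 + J))
g(12)/5322 = (2*12/(-11 + 12))/5322 = (2*12/1)*(1/5322) = (2*12*1)*(1/5322) = 24*(1/5322) = 4/887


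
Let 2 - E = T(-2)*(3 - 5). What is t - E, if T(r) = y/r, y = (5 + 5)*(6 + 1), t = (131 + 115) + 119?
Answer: 433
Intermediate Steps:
t = 365 (t = 246 + 119 = 365)
y = 70 (y = 10*7 = 70)
T(r) = 70/r
E = -68 (E = 2 - 70/(-2)*(3 - 5) = 2 - 70*(-½)*(-2) = 2 - (-35)*(-2) = 2 - 1*70 = 2 - 70 = -68)
t - E = 365 - 1*(-68) = 365 + 68 = 433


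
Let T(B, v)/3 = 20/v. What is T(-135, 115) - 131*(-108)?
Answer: 325416/23 ≈ 14149.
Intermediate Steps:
T(B, v) = 60/v (T(B, v) = 3*(20/v) = 60/v)
T(-135, 115) - 131*(-108) = 60/115 - 131*(-108) = 60*(1/115) + 14148 = 12/23 + 14148 = 325416/23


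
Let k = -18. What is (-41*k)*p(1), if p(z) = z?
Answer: 738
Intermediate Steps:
(-41*k)*p(1) = -41*(-18)*1 = 738*1 = 738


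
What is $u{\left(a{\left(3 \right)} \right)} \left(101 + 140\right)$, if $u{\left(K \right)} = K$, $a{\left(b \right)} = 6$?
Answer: $1446$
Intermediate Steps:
$u{\left(a{\left(3 \right)} \right)} \left(101 + 140\right) = 6 \left(101 + 140\right) = 6 \cdot 241 = 1446$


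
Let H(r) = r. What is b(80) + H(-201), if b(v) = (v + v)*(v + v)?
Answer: 25399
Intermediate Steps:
b(v) = 4*v² (b(v) = (2*v)*(2*v) = 4*v²)
b(80) + H(-201) = 4*80² - 201 = 4*6400 - 201 = 25600 - 201 = 25399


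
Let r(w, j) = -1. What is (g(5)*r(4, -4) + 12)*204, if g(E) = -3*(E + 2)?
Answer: 6732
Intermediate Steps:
g(E) = -6 - 3*E (g(E) = -3*(2 + E) = -6 - 3*E)
(g(5)*r(4, -4) + 12)*204 = ((-6 - 3*5)*(-1) + 12)*204 = ((-6 - 15)*(-1) + 12)*204 = (-21*(-1) + 12)*204 = (21 + 12)*204 = 33*204 = 6732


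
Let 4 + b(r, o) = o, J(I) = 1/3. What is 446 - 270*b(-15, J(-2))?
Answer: 1436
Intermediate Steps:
J(I) = ⅓
b(r, o) = -4 + o
446 - 270*b(-15, J(-2)) = 446 - 270*(-4 + ⅓) = 446 - 270*(-11/3) = 446 + 990 = 1436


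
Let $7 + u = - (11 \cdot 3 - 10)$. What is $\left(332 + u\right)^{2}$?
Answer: $91204$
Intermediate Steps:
$u = -30$ ($u = -7 - \left(11 \cdot 3 - 10\right) = -7 - \left(33 - 10\right) = -7 - 23 = -30$)
$\left(332 + u\right)^{2} = \left(332 - 30\right)^{2} = 302^{2} = 91204$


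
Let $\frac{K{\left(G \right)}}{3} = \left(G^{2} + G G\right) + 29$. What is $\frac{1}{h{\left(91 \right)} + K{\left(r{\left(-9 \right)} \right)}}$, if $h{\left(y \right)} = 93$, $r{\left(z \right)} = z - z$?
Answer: $\frac{1}{180} \approx 0.0055556$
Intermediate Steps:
$r{\left(z \right)} = 0$
$K{\left(G \right)} = 87 + 6 G^{2}$ ($K{\left(G \right)} = 3 \left(\left(G^{2} + G G\right) + 29\right) = 3 \left(\left(G^{2} + G^{2}\right) + 29\right) = 3 \left(2 G^{2} + 29\right) = 3 \left(29 + 2 G^{2}\right) = 87 + 6 G^{2}$)
$\frac{1}{h{\left(91 \right)} + K{\left(r{\left(-9 \right)} \right)}} = \frac{1}{93 + \left(87 + 6 \cdot 0^{2}\right)} = \frac{1}{93 + \left(87 + 6 \cdot 0\right)} = \frac{1}{93 + \left(87 + 0\right)} = \frac{1}{93 + 87} = \frac{1}{180}$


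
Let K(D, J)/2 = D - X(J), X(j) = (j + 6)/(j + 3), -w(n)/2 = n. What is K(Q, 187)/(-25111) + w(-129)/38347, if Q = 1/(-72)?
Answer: 22427019881/3293225788140 ≈ 0.0068100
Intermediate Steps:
w(n) = -2*n
X(j) = (6 + j)/(3 + j)
Q = -1/72 ≈ -0.013889
K(D, J) = 2*D - 2*(6 + J)/(3 + J) (K(D, J) = 2*(D - (6 + J)/(3 + J)) = 2*D - 2*(6 + J)/(3 + J))
K(Q, 187)/(-25111) + w(-129)/38347 = (2*(-6 - 1*187 - (3 + 187)/72)/(3 + 187))/(-25111) - 2*(-129)/38347 = (2*(-6 - 187 - 1/72*190)/190)*(-1/25111) + 258*(1/38347) = (2*(1/190)*(-6 - 187 - 95/36))*(-1/25111) + 258/38347 = (2*(1/190)*(-7043/36))*(-1/25111) + 258/38347 = -7043/3420*(-1/25111) + 258/38347 = 7043/85879620 + 258/38347 = 22427019881/3293225788140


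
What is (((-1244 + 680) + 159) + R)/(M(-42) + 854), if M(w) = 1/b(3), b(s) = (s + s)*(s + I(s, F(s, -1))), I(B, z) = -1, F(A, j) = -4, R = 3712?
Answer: 39684/10249 ≈ 3.8720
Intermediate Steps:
b(s) = 2*s*(-1 + s) (b(s) = (s + s)*(s - 1) = (2*s)*(-1 + s) = 2*s*(-1 + s))
M(w) = 1/12 (M(w) = 1/(2*3*(-1 + 3)) = 1/(2*3*2) = 1/12)
(((-1244 + 680) + 159) + R)/(M(-42) + 854) = (((-1244 + 680) + 159) + 3712)/(1/12 + 854) = ((-564 + 159) + 3712)/(10249/12) = (-405 + 3712)*(12/10249) = 3307*(12/10249) = 39684/10249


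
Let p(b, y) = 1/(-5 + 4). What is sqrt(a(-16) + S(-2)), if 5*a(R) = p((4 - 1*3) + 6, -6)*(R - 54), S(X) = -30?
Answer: 4*I ≈ 4.0*I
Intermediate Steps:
p(b, y) = -1 (p(b, y) = 1/(-1) = -1)
a(R) = 54/5 - R/5 (a(R) = (-(R - 54))/5 = (-(-54 + R))/5 = (54 - R)/5 = 54/5 - R/5)
sqrt(a(-16) + S(-2)) = sqrt((54/5 - 1/5*(-16)) - 30) = sqrt((54/5 + 16/5) - 30) = sqrt(14 - 30) = sqrt(-16) = 4*I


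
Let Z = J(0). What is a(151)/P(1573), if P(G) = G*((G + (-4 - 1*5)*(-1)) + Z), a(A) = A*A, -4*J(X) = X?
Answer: 22801/2488486 ≈ 0.0091626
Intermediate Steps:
J(X) = -X/4
Z = 0 (Z = -¼*0 = 0)
a(A) = A²
P(G) = G*(9 + G) (P(G) = G*((G + (-4 - 1*5)*(-1)) + 0) = G*((G + (-4 - 5)*(-1)) + 0) = G*((G - 9*(-1)) + 0) = G*((G + 9) + 0) = G*((9 + G) + 0) = G*(9 + G))
a(151)/P(1573) = 151²/((1573*(9 + 1573))) = 22801/((1573*1582)) = 22801/2488486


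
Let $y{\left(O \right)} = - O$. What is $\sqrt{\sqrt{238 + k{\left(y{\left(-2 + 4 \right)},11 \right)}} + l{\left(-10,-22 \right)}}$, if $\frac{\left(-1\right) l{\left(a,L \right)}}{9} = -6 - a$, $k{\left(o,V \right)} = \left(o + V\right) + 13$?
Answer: $\sqrt{-36 + 2 \sqrt{65}} \approx 4.4582 i$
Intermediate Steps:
$k{\left(o,V \right)} = 13 + V + o$ ($k{\left(o,V \right)} = \left(V + o\right) + 13 = 13 + V + o$)
$l{\left(a,L \right)} = 54 + 9 a$ ($l{\left(a,L \right)} = - 9 \left(-6 - a\right) = 54 + 9 a$)
$\sqrt{\sqrt{238 + k{\left(y{\left(-2 + 4 \right)},11 \right)}} + l{\left(-10,-22 \right)}} = \sqrt{\sqrt{238 + \left(13 + 11 - \left(-2 + 4\right)\right)} + \left(54 + 9 \left(-10\right)\right)} = \sqrt{\sqrt{238 + \left(13 + 11 - 2\right)} + \left(54 - 90\right)} = \sqrt{\sqrt{238 + \left(13 + 11 - 2\right)} - 36} = \sqrt{\sqrt{238 + 22} - 36} = \sqrt{\sqrt{260} - 36} = \sqrt{2 \sqrt{65} - 36} = \sqrt{-36 + 2 \sqrt{65}}$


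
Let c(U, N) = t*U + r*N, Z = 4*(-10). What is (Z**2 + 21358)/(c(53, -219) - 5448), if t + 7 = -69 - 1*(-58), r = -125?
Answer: 22958/20973 ≈ 1.0946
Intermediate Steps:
Z = -40
t = -18 (t = -7 + (-69 - 1*(-58)) = -7 + (-69 + 58) = -7 - 11 = -18)
c(U, N) = -125*N - 18*U (c(U, N) = -18*U - 125*N = -125*N - 18*U)
(Z**2 + 21358)/(c(53, -219) - 5448) = ((-40)**2 + 21358)/((-125*(-219) - 18*53) - 5448) = (1600 + 21358)/((27375 - 954) - 5448) = 22958/(26421 - 5448) = 22958/20973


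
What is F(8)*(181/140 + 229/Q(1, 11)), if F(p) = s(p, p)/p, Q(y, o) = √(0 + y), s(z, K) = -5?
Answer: -32241/224 ≈ -143.93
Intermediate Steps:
Q(y, o) = √y
F(p) = -5/p
F(8)*(181/140 + 229/Q(1, 11)) = (-5/8)*(181/140 + 229/(√1)) = (-5*⅛)*(181*(1/140) + 229/1) = -5*(181/140 + 229*1)/8 = -5*(181/140 + 229)/8 = -5/8*32241/140 = -32241/224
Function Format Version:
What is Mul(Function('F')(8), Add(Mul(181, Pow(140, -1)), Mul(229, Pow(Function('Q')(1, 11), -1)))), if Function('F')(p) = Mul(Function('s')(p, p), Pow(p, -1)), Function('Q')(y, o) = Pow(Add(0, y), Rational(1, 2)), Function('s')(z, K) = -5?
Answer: Rational(-32241, 224) ≈ -143.93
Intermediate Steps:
Function('Q')(y, o) = Pow(y, Rational(1, 2))
Function('F')(p) = Mul(-5, Pow(p, -1))
Mul(Function('F')(8), Add(Mul(181, Pow(140, -1)), Mul(229, Pow(Function('Q')(1, 11), -1)))) = Mul(Mul(-5, Pow(8, -1)), Add(Mul(181, Pow(140, -1)), Mul(229, Pow(Pow(1, Rational(1, 2)), -1)))) = Mul(Mul(-5, Rational(1, 8)), Add(Mul(181, Rational(1, 140)), Mul(229, Pow(1, -1)))) = Mul(Rational(-5, 8), Add(Rational(181, 140), Mul(229, 1))) = Mul(Rational(-5, 8), Add(Rational(181, 140), 229)) = Mul(Rational(-5, 8), Rational(32241, 140)) = Rational(-32241, 224)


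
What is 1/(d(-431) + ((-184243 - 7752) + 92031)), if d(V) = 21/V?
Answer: -431/43084505 ≈ -1.0004e-5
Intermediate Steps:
1/(d(-431) + ((-184243 - 7752) + 92031)) = 1/(21/(-431) + ((-184243 - 7752) + 92031)) = 1/(21*(-1/431) + (-191995 + 92031)) = 1/(-21/431 - 99964) = 1/(-43084505/431) = -431/43084505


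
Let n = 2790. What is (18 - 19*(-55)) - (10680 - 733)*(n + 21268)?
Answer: -239303863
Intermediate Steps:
(18 - 19*(-55)) - (10680 - 733)*(n + 21268) = (18 - 19*(-55)) - (10680 - 733)*(2790 + 21268) = (18 + 1045) - 9947*24058 = 1063 - 1*239304926 = 1063 - 239304926 = -239303863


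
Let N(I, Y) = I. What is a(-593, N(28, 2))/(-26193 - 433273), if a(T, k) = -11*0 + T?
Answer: 593/459466 ≈ 0.0012906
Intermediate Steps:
a(T, k) = T (a(T, k) = 0 + T = T)
a(-593, N(28, 2))/(-26193 - 433273) = -593/(-26193 - 433273) = -593/(-459466) = -593*(-1/459466) = 593/459466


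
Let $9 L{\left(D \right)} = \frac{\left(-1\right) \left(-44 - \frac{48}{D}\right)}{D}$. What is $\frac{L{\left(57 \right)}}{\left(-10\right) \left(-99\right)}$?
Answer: $\frac{142}{1608255} \approx 8.8295 \cdot 10^{-5}$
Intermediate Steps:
$L{\left(D \right)} = \frac{44 + \frac{48}{D}}{9 D}$ ($L{\left(D \right)} = \frac{- (-44 - \frac{48}{D}) \frac{1}{D}}{9} = \frac{\left(44 + \frac{48}{D}\right) \frac{1}{D}}{9} = \frac{\frac{1}{D} \left(44 + \frac{48}{D}\right)}{9} = \frac{44 + \frac{48}{D}}{9 D}$)
$\frac{L{\left(57 \right)}}{\left(-10\right) \left(-99\right)} = \frac{\frac{4}{9} \cdot \frac{1}{3249} \left(12 + 11 \cdot 57\right)}{\left(-10\right) \left(-99\right)} = \frac{\frac{4}{9} \cdot \frac{1}{3249} \left(12 + 627\right)}{990} = \frac{4}{9} \cdot \frac{1}{3249} \cdot 639 \cdot \frac{1}{990} = \frac{284}{3249} \cdot \frac{1}{990} = \frac{142}{1608255}$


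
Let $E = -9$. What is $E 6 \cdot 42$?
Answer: $-2268$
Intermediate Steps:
$E 6 \cdot 42 = \left(-9\right) 6 \cdot 42 = \left(-54\right) 42 = -2268$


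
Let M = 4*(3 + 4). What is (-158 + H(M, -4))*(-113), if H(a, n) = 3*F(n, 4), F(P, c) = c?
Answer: 16498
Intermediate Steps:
M = 28 (M = 4*7 = 28)
H(a, n) = 12 (H(a, n) = 3*4 = 12)
(-158 + H(M, -4))*(-113) = (-158 + 12)*(-113) = -146*(-113) = 16498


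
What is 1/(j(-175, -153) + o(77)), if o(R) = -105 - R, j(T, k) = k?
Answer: -1/335 ≈ -0.0029851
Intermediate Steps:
1/(j(-175, -153) + o(77)) = 1/(-153 + (-105 - 1*77)) = 1/(-153 + (-105 - 77)) = 1/(-153 - 182) = 1/(-335) = -1/335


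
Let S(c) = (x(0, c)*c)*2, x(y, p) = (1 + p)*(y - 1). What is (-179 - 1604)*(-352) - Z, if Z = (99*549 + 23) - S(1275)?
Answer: -2680558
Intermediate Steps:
x(y, p) = (1 + p)*(-1 + y)
S(c) = 2*c*(-1 - c) (S(c) = ((-1 + 0 - c + c*0)*c)*2 = ((-1 + 0 - c + 0)*c)*2 = ((-1 - c)*c)*2 = (c*(-1 - c))*2 = 2*c*(-1 - c))
Z = 3308174 (Z = (99*549 + 23) - 2*1275*(-1 - 1*1275) = (54351 + 23) - 2*1275*(-1 - 1275) = 54374 - 2*1275*(-1276) = 54374 - 1*(-3253800) = 54374 + 3253800 = 3308174)
(-179 - 1604)*(-352) - Z = (-179 - 1604)*(-352) - 1*3308174 = -1783*(-352) - 3308174 = 627616 - 3308174 = -2680558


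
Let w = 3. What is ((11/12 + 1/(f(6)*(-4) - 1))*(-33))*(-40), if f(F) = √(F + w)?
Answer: 14410/13 ≈ 1108.5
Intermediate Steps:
f(F) = √(3 + F) (f(F) = √(F + 3) = √(3 + F))
((11/12 + 1/(f(6)*(-4) - 1))*(-33))*(-40) = ((11/12 + 1/(√(3 + 6)*(-4) - 1))*(-33))*(-40) = ((11*(1/12) + 1/(√9*(-4) - 1))*(-33))*(-40) = ((11/12 + 1/(3*(-4) - 1))*(-33))*(-40) = ((11/12 + 1/(-12 - 1))*(-33))*(-40) = ((11/12 + 1/(-13))*(-33))*(-40) = ((11/12 + 1*(-1/13))*(-33))*(-40) = ((11/12 - 1/13)*(-33))*(-40) = ((131/156)*(-33))*(-40) = -1441/52*(-40) = 14410/13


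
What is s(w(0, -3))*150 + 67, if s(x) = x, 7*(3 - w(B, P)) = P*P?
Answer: 2269/7 ≈ 324.14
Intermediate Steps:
w(B, P) = 3 - P²/7 (w(B, P) = 3 - P*P/7 = 3 - P²/7)
s(w(0, -3))*150 + 67 = (3 - ⅐*(-3)²)*150 + 67 = (3 - ⅐*9)*150 + 67 = (3 - 9/7)*150 + 67 = (12/7)*150 + 67 = 1800/7 + 67 = 2269/7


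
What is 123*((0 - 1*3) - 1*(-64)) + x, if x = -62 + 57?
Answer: 7498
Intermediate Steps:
x = -5
123*((0 - 1*3) - 1*(-64)) + x = 123*((0 - 1*3) - 1*(-64)) - 5 = 123*((0 - 3) + 64) - 5 = 123*(-3 + 64) - 5 = 123*61 - 5 = 7503 - 5 = 7498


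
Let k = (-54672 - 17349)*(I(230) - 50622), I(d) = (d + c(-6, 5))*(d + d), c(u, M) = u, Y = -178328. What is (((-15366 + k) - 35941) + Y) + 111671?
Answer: -3775314742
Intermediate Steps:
I(d) = 2*d*(-6 + d) (I(d) = (d - 6)*(d + d) = (-6 + d)*(2*d) = 2*d*(-6 + d))
k = -3775196778 (k = (-54672 - 17349)*(2*230*(-6 + 230) - 50622) = -72021*(2*230*224 - 50622) = -72021*(103040 - 50622) = -72021*52418 = -3775196778)
(((-15366 + k) - 35941) + Y) + 111671 = (((-15366 - 3775196778) - 35941) - 178328) + 111671 = ((-3775212144 - 35941) - 178328) + 111671 = (-3775248085 - 178328) + 111671 = -3775426413 + 111671 = -3775314742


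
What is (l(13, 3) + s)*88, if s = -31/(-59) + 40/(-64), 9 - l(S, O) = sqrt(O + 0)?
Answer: 46211/59 - 88*sqrt(3) ≈ 630.82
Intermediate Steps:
l(S, O) = 9 - sqrt(O) (l(S, O) = 9 - sqrt(O + 0) = 9 - sqrt(O))
s = -47/472 (s = -31*(-1/59) + 40*(-1/64) = 31/59 - 5/8 = -47/472 ≈ -0.099576)
(l(13, 3) + s)*88 = ((9 - sqrt(3)) - 47/472)*88 = (4201/472 - sqrt(3))*88 = 46211/59 - 88*sqrt(3)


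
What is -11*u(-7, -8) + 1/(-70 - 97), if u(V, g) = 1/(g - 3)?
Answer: 166/167 ≈ 0.99401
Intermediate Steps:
u(V, g) = 1/(-3 + g)
-11*u(-7, -8) + 1/(-70 - 97) = -11/(-3 - 8) + 1/(-70 - 97) = -11/(-11) + 1/(-167) = -11*(-1/11) - 1/167 = 1 - 1/167 = 166/167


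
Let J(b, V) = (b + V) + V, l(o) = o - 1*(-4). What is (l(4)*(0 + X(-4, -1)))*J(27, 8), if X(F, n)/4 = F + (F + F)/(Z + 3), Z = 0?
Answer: -27520/3 ≈ -9173.3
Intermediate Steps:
l(o) = 4 + o (l(o) = o + 4 = 4 + o)
J(b, V) = b + 2*V (J(b, V) = (V + b) + V = b + 2*V)
X(F, n) = 20*F/3 (X(F, n) = 4*(F + (F + F)/(0 + 3)) = 4*(F + (2*F)/3) = 4*(F + (2*F)*(⅓)) = 4*(F + 2*F/3) = 4*(5*F/3) = 20*F/3)
(l(4)*(0 + X(-4, -1)))*J(27, 8) = ((4 + 4)*(0 + (20/3)*(-4)))*(27 + 2*8) = (8*(0 - 80/3))*(27 + 16) = (8*(-80/3))*43 = -640/3*43 = -27520/3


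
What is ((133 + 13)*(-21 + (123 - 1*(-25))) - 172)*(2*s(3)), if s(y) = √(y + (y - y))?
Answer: 36740*√3 ≈ 63636.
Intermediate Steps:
s(y) = √y (s(y) = √(y + 0) = √y)
((133 + 13)*(-21 + (123 - 1*(-25))) - 172)*(2*s(3)) = ((133 + 13)*(-21 + (123 - 1*(-25))) - 172)*(2*√3) = (146*(-21 + (123 + 25)) - 172)*(2*√3) = (146*(-21 + 148) - 172)*(2*√3) = (146*127 - 172)*(2*√3) = (18542 - 172)*(2*√3) = 18370*(2*√3) = 36740*√3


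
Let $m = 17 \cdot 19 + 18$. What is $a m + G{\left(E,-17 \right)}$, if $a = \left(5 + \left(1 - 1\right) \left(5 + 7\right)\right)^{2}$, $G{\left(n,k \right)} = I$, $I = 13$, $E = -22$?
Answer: $8538$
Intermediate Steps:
$G{\left(n,k \right)} = 13$
$m = 341$ ($m = 323 + 18 = 341$)
$a = 25$ ($a = \left(5 + 0 \cdot 12\right)^{2} = \left(5 + 0\right)^{2} = 5^{2} = 25$)
$a m + G{\left(E,-17 \right)} = 25 \cdot 341 + 13 = 8525 + 13 = 8538$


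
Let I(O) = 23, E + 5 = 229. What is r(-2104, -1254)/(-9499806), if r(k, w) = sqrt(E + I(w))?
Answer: -sqrt(247)/9499806 ≈ -1.6544e-6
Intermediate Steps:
E = 224 (E = -5 + 229 = 224)
r(k, w) = sqrt(247) (r(k, w) = sqrt(224 + 23) = sqrt(247))
r(-2104, -1254)/(-9499806) = sqrt(247)/(-9499806) = sqrt(247)*(-1/9499806) = -sqrt(247)/9499806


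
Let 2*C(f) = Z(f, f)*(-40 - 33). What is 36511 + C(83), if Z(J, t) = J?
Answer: 66963/2 ≈ 33482.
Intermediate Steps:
C(f) = -73*f/2 (C(f) = (f*(-40 - 33))/2 = (f*(-73))/2 = (-73*f)/2 = -73*f/2)
36511 + C(83) = 36511 - 73/2*83 = 36511 - 6059/2 = 66963/2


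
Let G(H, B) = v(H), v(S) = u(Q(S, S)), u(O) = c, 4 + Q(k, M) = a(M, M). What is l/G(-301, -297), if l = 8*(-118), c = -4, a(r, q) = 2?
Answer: 236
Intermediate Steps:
Q(k, M) = -2 (Q(k, M) = -4 + 2 = -2)
u(O) = -4
v(S) = -4
G(H, B) = -4
l = -944
l/G(-301, -297) = -944/(-4) = -944*(-1/4) = 236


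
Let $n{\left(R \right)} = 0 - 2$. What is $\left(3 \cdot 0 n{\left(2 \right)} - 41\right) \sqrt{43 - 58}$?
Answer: $- 41 i \sqrt{15} \approx - 158.79 i$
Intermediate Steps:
$n{\left(R \right)} = -2$
$\left(3 \cdot 0 n{\left(2 \right)} - 41\right) \sqrt{43 - 58} = \left(3 \cdot 0 \left(-2\right) - 41\right) \sqrt{43 - 58} = \left(0 \left(-2\right) - 41\right) \sqrt{-15} = \left(0 - 41\right) i \sqrt{15} = - 41 i \sqrt{15}$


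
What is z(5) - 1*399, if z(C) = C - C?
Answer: -399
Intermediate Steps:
z(C) = 0
z(5) - 1*399 = 0 - 1*399 = 0 - 399 = -399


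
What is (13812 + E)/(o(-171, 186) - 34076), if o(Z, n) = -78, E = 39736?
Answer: -26774/17077 ≈ -1.5678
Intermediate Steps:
(13812 + E)/(o(-171, 186) - 34076) = (13812 + 39736)/(-78 - 34076) = 53548/(-34154) = 53548*(-1/34154) = -26774/17077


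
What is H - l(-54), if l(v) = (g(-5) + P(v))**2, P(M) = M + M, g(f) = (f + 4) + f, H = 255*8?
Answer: -10956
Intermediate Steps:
H = 2040
g(f) = 4 + 2*f (g(f) = (4 + f) + f = 4 + 2*f)
P(M) = 2*M
l(v) = (-6 + 2*v)**2 (l(v) = ((4 + 2*(-5)) + 2*v)**2 = ((4 - 10) + 2*v)**2 = (-6 + 2*v)**2)
H - l(-54) = 2040 - 4*(-3 - 54)**2 = 2040 - 4*(-57)**2 = 2040 - 4*3249 = 2040 - 1*12996 = 2040 - 12996 = -10956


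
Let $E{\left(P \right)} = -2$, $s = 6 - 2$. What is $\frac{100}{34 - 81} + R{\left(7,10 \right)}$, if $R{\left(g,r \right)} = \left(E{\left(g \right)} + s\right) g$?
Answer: $\frac{558}{47} \approx 11.872$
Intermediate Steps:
$s = 4$
$R{\left(g,r \right)} = 2 g$ ($R{\left(g,r \right)} = \left(-2 + 4\right) g = 2 g$)
$\frac{100}{34 - 81} + R{\left(7,10 \right)} = \frac{100}{34 - 81} + 2 \cdot 7 = \frac{100}{-47} + 14 = 100 \left(- \frac{1}{47}\right) + 14 = - \frac{100}{47} + 14 = \frac{558}{47}$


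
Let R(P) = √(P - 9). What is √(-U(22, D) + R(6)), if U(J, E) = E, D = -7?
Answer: √(7 + I*√3) ≈ 2.6656 + 0.32489*I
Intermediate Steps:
R(P) = √(-9 + P)
√(-U(22, D) + R(6)) = √(-1*(-7) + √(-9 + 6)) = √(7 + √(-3)) = √(7 + I*√3)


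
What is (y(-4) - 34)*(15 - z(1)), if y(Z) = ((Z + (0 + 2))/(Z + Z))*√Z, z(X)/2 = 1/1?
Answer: -442 + 13*I/2 ≈ -442.0 + 6.5*I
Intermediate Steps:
z(X) = 2 (z(X) = 2/1 = 2*1 = 2)
y(Z) = (2 + Z)/(2*√Z) (y(Z) = ((Z + 2)/((2*Z)))*√Z = ((2 + Z)*(1/(2*Z)))*√Z = ((2 + Z)/(2*Z))*√Z = (2 + Z)/(2*√Z))
(y(-4) - 34)*(15 - z(1)) = ((2 - 4)/(2*√(-4)) - 34)*(15 - 1*2) = ((½)*(-I/2)*(-2) - 34)*(15 - 2) = (I/2 - 34)*13 = (-34 + I/2)*13 = -442 + 13*I/2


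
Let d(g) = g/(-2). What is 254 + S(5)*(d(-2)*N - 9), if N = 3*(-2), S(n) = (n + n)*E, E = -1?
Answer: 404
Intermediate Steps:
S(n) = -2*n (S(n) = (n + n)*(-1) = (2*n)*(-1) = -2*n)
N = -6
d(g) = -g/2 (d(g) = g*(-1/2) = -g/2)
254 + S(5)*(d(-2)*N - 9) = 254 + (-2*5)*(-1/2*(-2)*(-6) - 9) = 254 - 10*(1*(-6) - 9) = 254 - 10*(-6 - 9) = 254 - 10*(-15) = 254 + 150 = 404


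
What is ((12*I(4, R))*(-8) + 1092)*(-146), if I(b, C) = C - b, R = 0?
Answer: -215496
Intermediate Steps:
((12*I(4, R))*(-8) + 1092)*(-146) = ((12*(0 - 1*4))*(-8) + 1092)*(-146) = ((12*(0 - 4))*(-8) + 1092)*(-146) = ((12*(-4))*(-8) + 1092)*(-146) = (-48*(-8) + 1092)*(-146) = (384 + 1092)*(-146) = 1476*(-146) = -215496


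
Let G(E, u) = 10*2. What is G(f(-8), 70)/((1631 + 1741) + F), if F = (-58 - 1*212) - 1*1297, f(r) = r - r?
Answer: 4/361 ≈ 0.011080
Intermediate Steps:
f(r) = 0
G(E, u) = 20
F = -1567 (F = (-58 - 212) - 1297 = -270 - 1297 = -1567)
G(f(-8), 70)/((1631 + 1741) + F) = 20/((1631 + 1741) - 1567) = 20/(3372 - 1567) = 20/1805 = 20*(1/1805) = 4/361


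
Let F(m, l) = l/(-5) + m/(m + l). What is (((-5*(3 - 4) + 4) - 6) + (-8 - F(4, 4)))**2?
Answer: 2209/100 ≈ 22.090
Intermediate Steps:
F(m, l) = -l/5 + m/(l + m) (F(m, l) = l*(-1/5) + m/(l + m) = -l/5 + m/(l + m))
(((-5*(3 - 4) + 4) - 6) + (-8 - F(4, 4)))**2 = (((-5*(3 - 4) + 4) - 6) + (-8 - (4 - 1/5*4**2 - 1/5*4*4)/(4 + 4)))**2 = (((-5*(-1) + 4) - 6) + (-8 - (4 - 1/5*16 - 16/5)/8))**2 = (((5 + 4) - 6) + (-8 - (4 - 16/5 - 16/5)/8))**2 = ((9 - 6) + (-8 - (-12)/(8*5)))**2 = (3 + (-8 - 1*(-3/10)))**2 = (3 + (-8 + 3/10))**2 = (3 - 77/10)**2 = (-47/10)**2 = 2209/100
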